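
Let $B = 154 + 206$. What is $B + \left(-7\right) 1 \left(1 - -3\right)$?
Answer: $332$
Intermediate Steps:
$B = 360$
$B + \left(-7\right) 1 \left(1 - -3\right) = 360 + \left(-7\right) 1 \left(1 - -3\right) = 360 - 7 \left(1 + 3\right) = 360 - 28 = 332$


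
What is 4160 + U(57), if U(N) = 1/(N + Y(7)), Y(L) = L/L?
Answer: 241281/58 ≈ 4160.0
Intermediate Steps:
Y(L) = 1
U(N) = 1/(1 + N) (U(N) = 1/(N + 1) = 1/(1 + N))
4160 + U(57) = 4160 + 1/(1 + 57) = 4160 + 1/58 = 241281/58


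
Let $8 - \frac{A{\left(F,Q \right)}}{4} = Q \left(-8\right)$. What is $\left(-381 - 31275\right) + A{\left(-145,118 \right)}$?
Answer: $-27848$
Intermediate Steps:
$A{\left(F,Q \right)} = 32 + 32 Q$ ($A{\left(F,Q \right)} = 32 - 4 Q \left(-8\right) = 32 - 4 \left(- 8 Q\right) = 32 + 32 Q$)
$\left(-381 - 31275\right) + A{\left(-145,118 \right)} = \left(-381 - 31275\right) + \left(32 + 32 \cdot 118\right) = -31656 + \left(32 + 3776\right) = -31656 + 3808 = -27848$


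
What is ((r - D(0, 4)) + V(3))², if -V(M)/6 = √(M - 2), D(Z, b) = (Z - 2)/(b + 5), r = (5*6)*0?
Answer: 2704/81 ≈ 33.383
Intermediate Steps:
r = 0 (r = 30*0 = 0)
D(Z, b) = (-2 + Z)/(5 + b)
V(M) = -6*√(-2 + M) (V(M) = -6*√(M - 2) = -6*√(-2 + M))
((r - D(0, 4)) + V(3))² = ((0 - (-2 + 0)/(5 + 4)) - 6*√(-2 + 3))² = ((0 - (-2)/9) - 6*√1)² = ((0 - (-2)/9) - 6*1)² = ((0 - 1*(-2/9)) - 6)² = ((0 + 2/9) - 6)² = (2/9 - 6)² = (-52/9)² = 2704/81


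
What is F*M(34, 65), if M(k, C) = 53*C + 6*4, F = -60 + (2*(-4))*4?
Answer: -319148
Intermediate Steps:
F = -92 (F = -60 - 8*4 = -60 - 32 = -92)
M(k, C) = 24 + 53*C (M(k, C) = 53*C + 24 = 24 + 53*C)
F*M(34, 65) = -92*(24 + 53*65) = -92*(24 + 3445) = -92*3469 = -319148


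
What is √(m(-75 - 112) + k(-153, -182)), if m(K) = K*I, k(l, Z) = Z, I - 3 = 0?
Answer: I*√743 ≈ 27.258*I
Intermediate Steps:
I = 3 (I = 3 + 0 = 3)
m(K) = 3*K (m(K) = K*3 = 3*K)
√(m(-75 - 112) + k(-153, -182)) = √(3*(-75 - 112) - 182) = √(3*(-187) - 182) = √(-561 - 182) = √(-743) = I*√743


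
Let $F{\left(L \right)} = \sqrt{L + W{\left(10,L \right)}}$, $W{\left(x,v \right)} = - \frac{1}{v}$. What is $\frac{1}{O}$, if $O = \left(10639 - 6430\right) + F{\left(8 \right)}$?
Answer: $\frac{11224}{47241795} - \frac{2 \sqrt{14}}{47241795} \approx 0.00023743$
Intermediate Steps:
$F{\left(L \right)} = \sqrt{L - \frac{1}{L}}$
$O = 4209 + \frac{3 \sqrt{14}}{4}$ ($O = \left(10639 - 6430\right) + \sqrt{8 - \frac{1}{8}} = 4209 + \sqrt{8 - \frac{1}{8}} = 4209 + \sqrt{\frac{63}{8}} = 4209 + \frac{3 \sqrt{14}}{4} \approx 4211.8$)
$\frac{1}{O} = \frac{1}{4209 + \frac{3 \sqrt{14}}{4}}$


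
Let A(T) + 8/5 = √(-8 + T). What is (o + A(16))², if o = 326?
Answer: 2631084/25 + 6488*√2/5 ≈ 1.0708e+5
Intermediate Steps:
A(T) = -8/5 + √(-8 + T)
(o + A(16))² = (326 + (-8/5 + √(-8 + 16)))² = (326 + (-8/5 + √8))² = (326 + (-8/5 + 2*√2))² = (1622/5 + 2*√2)²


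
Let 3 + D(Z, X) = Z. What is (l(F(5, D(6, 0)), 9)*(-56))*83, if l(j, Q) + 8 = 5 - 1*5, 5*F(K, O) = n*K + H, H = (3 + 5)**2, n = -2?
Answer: 37184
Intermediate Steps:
D(Z, X) = -3 + Z
H = 64 (H = 8**2 = 64)
F(K, O) = 64/5 - 2*K/5 (F(K, O) = (-2*K + 64)/5 = (64 - 2*K)/5 = 64/5 - 2*K/5)
l(j, Q) = -8 (l(j, Q) = -8 + (5 - 1*5) = -8 + (5 - 5) = -8 + 0 = -8)
(l(F(5, D(6, 0)), 9)*(-56))*83 = -8*(-56)*83 = 448*83 = 37184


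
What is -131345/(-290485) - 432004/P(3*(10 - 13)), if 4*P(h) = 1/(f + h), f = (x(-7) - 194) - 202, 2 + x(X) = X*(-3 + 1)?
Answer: 361965783745/533 ≈ 6.7911e+8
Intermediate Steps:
x(X) = -2 - 2*X (x(X) = -2 + X*(-3 + 1) = -2 + X*(-2) = -2 - 2*X)
f = -384 (f = ((-2 - 2*(-7)) - 194) - 202 = ((-2 + 14) - 194) - 202 = (12 - 194) - 202 = -182 - 202 = -384)
P(h) = 1/(4*(-384 + h))
-131345/(-290485) - 432004/P(3*(10 - 13)) = -131345/(-290485) - (-663558144 + 5184048*(10 - 13)) = -131345*(-1/290485) - 432004/(1/(4*(-384 + 3*(-3)))) = 241/533 - 432004/(1/(4*(-384 - 9))) = 241/533 - 432004/((1/4)/(-393)) = 241/533 - 432004/((1/4)*(-1/393)) = 241/533 - 432004/(-1/1572) = 241/533 - 432004*(-1572) = 241/533 + 679110288 = 361965783745/533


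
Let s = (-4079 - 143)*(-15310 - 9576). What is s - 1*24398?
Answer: 105044294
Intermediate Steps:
s = 105068692 (s = -4222*(-24886) = 105068692)
s - 1*24398 = 105068692 - 1*24398 = 105068692 - 24398 = 105044294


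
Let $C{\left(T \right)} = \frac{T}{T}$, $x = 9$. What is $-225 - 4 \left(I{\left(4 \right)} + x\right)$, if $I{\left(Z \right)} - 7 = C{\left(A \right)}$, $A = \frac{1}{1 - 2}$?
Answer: $-293$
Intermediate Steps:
$A = -1$ ($A = \frac{1}{-1} = -1$)
$C{\left(T \right)} = 1$
$I{\left(Z \right)} = 8$ ($I{\left(Z \right)} = 7 + 1 = 8$)
$-225 - 4 \left(I{\left(4 \right)} + x\right) = -225 - 4 \left(8 + 9\right) = -225 - 4 \cdot 17 = -225 - 68 = -293$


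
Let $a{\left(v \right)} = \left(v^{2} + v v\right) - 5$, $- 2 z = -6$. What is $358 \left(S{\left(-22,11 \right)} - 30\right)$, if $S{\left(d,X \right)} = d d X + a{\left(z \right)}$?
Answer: $1899906$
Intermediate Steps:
$z = 3$ ($z = \left(- \frac{1}{2}\right) \left(-6\right) = 3$)
$a{\left(v \right)} = -5 + 2 v^{2}$ ($a{\left(v \right)} = \left(v^{2} + v^{2}\right) - 5 = 2 v^{2} - 5 = -5 + 2 v^{2}$)
$S{\left(d,X \right)} = 13 + X d^{2}$ ($S{\left(d,X \right)} = d d X - \left(5 - 2 \cdot 3^{2}\right) = d^{2} X + \left(-5 + 2 \cdot 9\right) = X d^{2} + \left(-5 + 18\right) = X d^{2} + 13 = 13 + X d^{2}$)
$358 \left(S{\left(-22,11 \right)} - 30\right) = 358 \left(\left(13 + 11 \left(-22\right)^{2}\right) - 30\right) = 358 \left(\left(13 + 11 \cdot 484\right) - 30\right) = 358 \left(\left(13 + 5324\right) - 30\right) = 358 \left(5337 - 30\right) = 358 \cdot 5307 = 1899906$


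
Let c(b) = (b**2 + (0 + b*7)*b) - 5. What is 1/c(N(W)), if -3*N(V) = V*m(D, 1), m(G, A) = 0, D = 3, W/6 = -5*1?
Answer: -1/5 ≈ -0.20000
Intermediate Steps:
W = -30 (W = 6*(-5*1) = 6*(-5) = -30)
N(V) = 0 (N(V) = -V*0/3 = -1/3*0 = 0)
c(b) = -5 + 8*b**2 (c(b) = (b**2 + (0 + 7*b)*b) - 5 = (b**2 + (7*b)*b) - 5 = (b**2 + 7*b**2) - 5 = 8*b**2 - 5 = -5 + 8*b**2)
1/c(N(W)) = 1/(-5 + 8*0**2) = 1/(-5 + 8*0) = 1/(-5 + 0) = 1/(-5) = -1/5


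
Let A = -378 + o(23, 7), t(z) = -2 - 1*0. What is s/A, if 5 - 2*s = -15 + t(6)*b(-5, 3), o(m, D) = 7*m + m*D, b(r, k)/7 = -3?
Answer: 11/56 ≈ 0.19643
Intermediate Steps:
b(r, k) = -21 (b(r, k) = 7*(-3) = -21)
t(z) = -2 (t(z) = -2 + 0 = -2)
o(m, D) = 7*m + D*m
s = -11 (s = 5/2 - (-15 - 2*(-21))/2 = 5/2 - (-15 + 42)/2 = 5/2 - ½*27 = 5/2 - 27/2 = -11)
A = -56 (A = -378 + 23*(7 + 7) = -378 + 23*14 = -378 + 322 = -56)
s/A = -11/(-56) = -11*(-1/56) = 11/56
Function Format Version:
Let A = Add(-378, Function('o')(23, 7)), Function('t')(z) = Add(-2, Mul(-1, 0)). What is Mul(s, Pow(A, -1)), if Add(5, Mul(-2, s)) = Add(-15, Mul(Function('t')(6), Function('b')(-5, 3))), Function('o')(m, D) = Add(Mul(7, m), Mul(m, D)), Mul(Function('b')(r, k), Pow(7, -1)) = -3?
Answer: Rational(11, 56) ≈ 0.19643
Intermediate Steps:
Function('b')(r, k) = -21 (Function('b')(r, k) = Mul(7, -3) = -21)
Function('t')(z) = -2 (Function('t')(z) = Add(-2, 0) = -2)
Function('o')(m, D) = Add(Mul(7, m), Mul(D, m))
s = -11 (s = Add(Rational(5, 2), Mul(Rational(-1, 2), Add(-15, Mul(-2, -21)))) = Add(Rational(5, 2), Mul(Rational(-1, 2), Add(-15, 42))) = Add(Rational(5, 2), Mul(Rational(-1, 2), 27)) = Add(Rational(5, 2), Rational(-27, 2)) = -11)
A = -56 (A = Add(-378, Mul(23, Add(7, 7))) = Add(-378, Mul(23, 14)) = Add(-378, 322) = -56)
Mul(s, Pow(A, -1)) = Mul(-11, Pow(-56, -1)) = Mul(-11, Rational(-1, 56)) = Rational(11, 56)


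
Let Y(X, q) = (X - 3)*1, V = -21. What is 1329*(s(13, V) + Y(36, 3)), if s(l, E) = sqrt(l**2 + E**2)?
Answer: 43857 + 1329*sqrt(610) ≈ 76681.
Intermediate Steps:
Y(X, q) = -3 + X (Y(X, q) = (-3 + X)*1 = -3 + X)
s(l, E) = sqrt(E**2 + l**2)
1329*(s(13, V) + Y(36, 3)) = 1329*(sqrt((-21)**2 + 13**2) + (-3 + 36)) = 1329*(sqrt(441 + 169) + 33) = 1329*(sqrt(610) + 33) = 1329*(33 + sqrt(610)) = 43857 + 1329*sqrt(610)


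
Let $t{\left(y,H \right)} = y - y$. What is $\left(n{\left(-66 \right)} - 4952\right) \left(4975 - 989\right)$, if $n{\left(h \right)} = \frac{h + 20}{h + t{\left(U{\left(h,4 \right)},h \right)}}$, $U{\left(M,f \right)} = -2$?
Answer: $- \frac{651284498}{33} \approx -1.9736 \cdot 10^{7}$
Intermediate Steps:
$t{\left(y,H \right)} = 0$
$n{\left(h \right)} = \frac{20 + h}{h}$ ($n{\left(h \right)} = \frac{h + 20}{h + 0} = \frac{20 + h}{h}$)
$\left(n{\left(-66 \right)} - 4952\right) \left(4975 - 989\right) = \left(\frac{20 - 66}{-66} - 4952\right) \left(4975 - 989\right) = \left(\left(- \frac{1}{66}\right) \left(-46\right) - 4952\right) 3986 = \left(\frac{23}{33} - 4952\right) 3986 = \left(- \frac{163393}{33}\right) 3986 = - \frac{651284498}{33}$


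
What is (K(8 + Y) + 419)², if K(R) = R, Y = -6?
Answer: 177241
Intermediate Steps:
(K(8 + Y) + 419)² = ((8 - 6) + 419)² = (2 + 419)² = 421² = 177241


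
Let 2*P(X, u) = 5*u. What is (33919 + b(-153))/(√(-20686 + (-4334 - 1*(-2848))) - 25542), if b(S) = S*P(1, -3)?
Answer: -895668543/652415936 - 70133*I*√5543/652415936 ≈ -1.3728 - 0.0080033*I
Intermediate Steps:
P(X, u) = 5*u/2 (P(X, u) = (5*u)/2 = 5*u/2)
b(S) = -15*S/2 (b(S) = S*((5/2)*(-3)) = S*(-15/2) = -15*S/2)
(33919 + b(-153))/(√(-20686 + (-4334 - 1*(-2848))) - 25542) = (33919 - 15/2*(-153))/(√(-20686 + (-4334 - 1*(-2848))) - 25542) = (33919 + 2295/2)/(√(-20686 + (-4334 + 2848)) - 25542) = 70133/(2*(√(-20686 - 1486) - 25542)) = 70133/(2*(√(-22172) - 25542)) = 70133/(2*(2*I*√5543 - 25542)) = 70133/(2*(-25542 + 2*I*√5543))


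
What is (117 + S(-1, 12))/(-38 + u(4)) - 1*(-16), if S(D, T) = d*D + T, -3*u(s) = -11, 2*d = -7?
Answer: 2501/206 ≈ 12.141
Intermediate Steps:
d = -7/2 (d = (½)*(-7) = -7/2 ≈ -3.5000)
u(s) = 11/3 (u(s) = -⅓*(-11) = 11/3)
S(D, T) = T - 7*D/2 (S(D, T) = -7*D/2 + T = T - 7*D/2)
(117 + S(-1, 12))/(-38 + u(4)) - 1*(-16) = (117 + (12 - 7/2*(-1)))/(-38 + 11/3) - 1*(-16) = (117 + (12 + 7/2))/(-103/3) + 16 = (117 + 31/2)*(-3/103) + 16 = (265/2)*(-3/103) + 16 = -795/206 + 16 = 2501/206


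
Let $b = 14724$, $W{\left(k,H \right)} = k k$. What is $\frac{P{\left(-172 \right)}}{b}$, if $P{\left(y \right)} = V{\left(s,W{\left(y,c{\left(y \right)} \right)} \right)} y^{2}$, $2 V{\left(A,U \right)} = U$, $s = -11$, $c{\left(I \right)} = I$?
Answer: $\frac{109401632}{3681} \approx 29721.0$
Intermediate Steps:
$W{\left(k,H \right)} = k^{2}$
$V{\left(A,U \right)} = \frac{U}{2}$
$P{\left(y \right)} = \frac{y^{4}}{2}$ ($P{\left(y \right)} = \frac{y^{2}}{2} y^{2} = \frac{y^{4}}{2}$)
$\frac{P{\left(-172 \right)}}{b} = \frac{\frac{1}{2} \left(-172\right)^{4}}{14724} = \frac{1}{2} \cdot 875213056 \cdot \frac{1}{14724} = 437606528 \cdot \frac{1}{14724} = \frac{109401632}{3681}$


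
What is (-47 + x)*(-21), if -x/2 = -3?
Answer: 861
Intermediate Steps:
x = 6 (x = -2*(-3) = 6)
(-47 + x)*(-21) = (-47 + 6)*(-21) = -41*(-21) = 861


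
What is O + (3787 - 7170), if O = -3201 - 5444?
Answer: -12028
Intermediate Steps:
O = -8645
O + (3787 - 7170) = -8645 + (3787 - 7170) = -8645 - 3383 = -12028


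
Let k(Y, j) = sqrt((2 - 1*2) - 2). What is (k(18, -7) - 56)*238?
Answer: -13328 + 238*I*sqrt(2) ≈ -13328.0 + 336.58*I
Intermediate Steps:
k(Y, j) = I*sqrt(2) (k(Y, j) = sqrt((2 - 2) - 2) = sqrt(0 - 2) = sqrt(-2) = I*sqrt(2))
(k(18, -7) - 56)*238 = (I*sqrt(2) - 56)*238 = (-56 + I*sqrt(2))*238 = -13328 + 238*I*sqrt(2)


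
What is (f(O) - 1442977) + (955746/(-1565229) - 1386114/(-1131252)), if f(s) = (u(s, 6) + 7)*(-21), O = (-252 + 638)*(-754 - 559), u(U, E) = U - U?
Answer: -141960723814418871/98370468706 ≈ -1.4431e+6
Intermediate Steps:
u(U, E) = 0
O = -506818 (O = 386*(-1313) = -506818)
f(s) = -147 (f(s) = (0 + 7)*(-21) = 7*(-21) = -147)
(f(O) - 1442977) + (955746/(-1565229) - 1386114/(-1131252)) = (-147 - 1442977) + (955746/(-1565229) - 1386114/(-1131252)) = -1443124 + (955746*(-1/1565229) - 1386114*(-1/1131252)) = -1443124 + (-318582/521743 + 231019/188542) = -1443124 + 60466458673/98370468706 = -141960723814418871/98370468706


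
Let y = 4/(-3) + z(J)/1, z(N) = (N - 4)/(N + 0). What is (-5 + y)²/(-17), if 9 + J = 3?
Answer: -196/153 ≈ -1.2810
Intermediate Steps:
J = -6 (J = -9 + 3 = -6)
z(N) = (-4 + N)/N
y = ⅓ (y = 4/(-3) + ((-4 - 6)/(-6))/1 = 4*(-⅓) - ⅙*(-10)*1 = -4/3 + (5/3)*1 = -4/3 + 5/3 = ⅓ ≈ 0.33333)
(-5 + y)²/(-17) = (-5 + ⅓)²/(-17) = -(-14/3)²/17 = -1/17*196/9 = -196/153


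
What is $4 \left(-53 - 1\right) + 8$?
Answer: $-208$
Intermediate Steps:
$4 \left(-53 - 1\right) + 8 = 4 \left(-54\right) + 8 = -216 + 8 = -208$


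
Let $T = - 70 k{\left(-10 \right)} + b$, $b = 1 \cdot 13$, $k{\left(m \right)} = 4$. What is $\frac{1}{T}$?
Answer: $- \frac{1}{267} \approx -0.0037453$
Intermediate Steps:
$b = 13$
$T = -267$ ($T = \left(-70\right) 4 + 13 = -280 + 13 = -267$)
$\frac{1}{T} = \frac{1}{-267} = - \frac{1}{267}$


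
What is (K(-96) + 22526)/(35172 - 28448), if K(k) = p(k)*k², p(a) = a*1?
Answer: -431105/3362 ≈ -128.23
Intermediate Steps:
p(a) = a
K(k) = k³ (K(k) = k*k² = k³)
(K(-96) + 22526)/(35172 - 28448) = ((-96)³ + 22526)/(35172 - 28448) = (-884736 + 22526)/6724 = -862210*1/6724 = -431105/3362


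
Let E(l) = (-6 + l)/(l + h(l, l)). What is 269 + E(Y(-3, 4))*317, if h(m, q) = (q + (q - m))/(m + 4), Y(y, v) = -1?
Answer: 7733/4 ≈ 1933.3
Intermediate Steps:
h(m, q) = (-m + 2*q)/(4 + m)
E(l) = (-6 + l)/(l + l/(4 + l)) (E(l) = (-6 + l)/(l + (-l + 2*l)/(4 + l)) = (-6 + l)/(l + l/(4 + l)))
269 + E(Y(-3, 4))*317 = 269 + ((-6 - 1)*(4 - 1)/((-1)*(5 - 1)))*317 = 269 - 1*(-7)*3/4*317 = 269 - 1*¼*(-7)*3*317 = 269 + (21/4)*317 = 269 + 6657/4 = 7733/4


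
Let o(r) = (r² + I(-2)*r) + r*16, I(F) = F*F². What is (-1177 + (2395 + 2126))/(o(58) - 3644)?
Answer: 418/23 ≈ 18.174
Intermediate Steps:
I(F) = F³
o(r) = r² + 8*r (o(r) = (r² + (-2)³*r) + r*16 = (r² - 8*r) + 16*r = r² + 8*r)
(-1177 + (2395 + 2126))/(o(58) - 3644) = (-1177 + (2395 + 2126))/(58*(8 + 58) - 3644) = (-1177 + 4521)/(58*66 - 3644) = 3344/(3828 - 3644) = 3344/184 = 3344*(1/184) = 418/23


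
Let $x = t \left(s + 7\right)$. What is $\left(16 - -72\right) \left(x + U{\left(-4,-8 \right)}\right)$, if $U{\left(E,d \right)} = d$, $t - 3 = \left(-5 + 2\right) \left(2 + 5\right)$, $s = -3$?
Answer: $-7040$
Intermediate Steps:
$t = -18$ ($t = 3 + \left(-5 + 2\right) \left(2 + 5\right) = 3 - 21 = -18$)
$x = -72$ ($x = - 18 \left(-3 + 7\right) = \left(-18\right) 4 = -72$)
$\left(16 - -72\right) \left(x + U{\left(-4,-8 \right)}\right) = \left(16 - -72\right) \left(-72 - 8\right) = \left(16 + 72\right) \left(-80\right) = 88 \left(-80\right) = -7040$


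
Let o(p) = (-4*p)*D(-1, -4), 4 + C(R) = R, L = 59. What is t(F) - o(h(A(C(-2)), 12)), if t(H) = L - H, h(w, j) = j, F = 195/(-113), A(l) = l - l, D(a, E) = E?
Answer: -14834/113 ≈ -131.27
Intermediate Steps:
C(R) = -4 + R
A(l) = 0
F = -195/113 (F = 195*(-1/113) = -195/113 ≈ -1.7257)
o(p) = 16*p (o(p) = -4*p*(-4) = 16*p)
t(H) = 59 - H
t(F) - o(h(A(C(-2)), 12)) = (59 - 1*(-195/113)) - 16*12 = (59 + 195/113) - 1*192 = 6862/113 - 192 = -14834/113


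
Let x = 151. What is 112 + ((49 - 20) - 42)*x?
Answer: -1851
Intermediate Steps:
112 + ((49 - 20) - 42)*x = 112 + ((49 - 20) - 42)*151 = 112 + (29 - 42)*151 = 112 - 13*151 = 112 - 1963 = -1851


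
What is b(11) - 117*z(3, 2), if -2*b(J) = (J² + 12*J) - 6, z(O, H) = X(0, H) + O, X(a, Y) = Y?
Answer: -1417/2 ≈ -708.50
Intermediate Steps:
z(O, H) = H + O
b(J) = 3 - 6*J - J²/2 (b(J) = -((J² + 12*J) - 6)/2 = -(-6 + J² + 12*J)/2 = 3 - 6*J - J²/2)
b(11) - 117*z(3, 2) = (3 - 6*11 - ½*11²) - 117*(2 + 3) = (3 - 66 - ½*121) - 117*5 = (3 - 66 - 121/2) - 585 = -247/2 - 585 = -1417/2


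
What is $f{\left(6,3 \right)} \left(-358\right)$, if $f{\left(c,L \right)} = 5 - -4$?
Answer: $-3222$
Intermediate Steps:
$f{\left(c,L \right)} = 9$ ($f{\left(c,L \right)} = 5 + 4 = 9$)
$f{\left(6,3 \right)} \left(-358\right) = 9 \left(-358\right) = -3222$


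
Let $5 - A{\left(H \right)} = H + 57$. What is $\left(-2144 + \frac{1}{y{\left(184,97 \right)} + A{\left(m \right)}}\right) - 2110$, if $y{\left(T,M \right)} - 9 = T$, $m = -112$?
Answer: $- \frac{1076261}{253} \approx -4254.0$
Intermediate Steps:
$y{\left(T,M \right)} = 9 + T$
$A{\left(H \right)} = -52 - H$ ($A{\left(H \right)} = 5 - \left(H + 57\right) = 5 - \left(57 + H\right) = -52 - H$)
$\left(-2144 + \frac{1}{y{\left(184,97 \right)} + A{\left(m \right)}}\right) - 2110 = \left(-2144 + \frac{1}{\left(9 + 184\right) - -60}\right) - 2110 = \left(-2144 + \frac{1}{193 + \left(-52 + 112\right)}\right) - 2110 = \left(-2144 + \frac{1}{193 + 60}\right) - 2110 = \left(-2144 + \frac{1}{253}\right) - 2110 = - \frac{542431}{253} - 2110 = - \frac{1076261}{253}$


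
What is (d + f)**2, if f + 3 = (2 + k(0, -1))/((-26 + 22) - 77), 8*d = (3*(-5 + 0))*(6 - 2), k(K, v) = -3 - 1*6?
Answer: 2845969/26244 ≈ 108.44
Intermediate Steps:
k(K, v) = -9 (k(K, v) = -3 - 6 = -9)
d = -15/2 (d = ((3*(-5 + 0))*(6 - 2))/8 = ((3*(-5))*4)/8 = (-15*4)/8 = (1/8)*(-60) = -15/2 ≈ -7.5000)
f = -236/81 (f = -3 + (2 - 9)/((-26 + 22) - 77) = -3 - 7/(-4 - 77) = -3 - 7/(-81) = -3 - 7*(-1/81) = -3 + 7/81 = -236/81 ≈ -2.9136)
(d + f)**2 = (-15/2 - 236/81)**2 = (-1687/162)**2 = 2845969/26244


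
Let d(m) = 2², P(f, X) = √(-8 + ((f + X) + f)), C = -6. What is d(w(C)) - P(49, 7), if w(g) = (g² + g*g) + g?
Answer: 4 - √97 ≈ -5.8489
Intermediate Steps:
w(g) = g + 2*g² (w(g) = (g² + g²) + g = 2*g² + g = g + 2*g²)
P(f, X) = √(-8 + X + 2*f) (P(f, X) = √(-8 + ((X + f) + f)) = √(-8 + (X + 2*f)) = √(-8 + X + 2*f))
d(m) = 4
d(w(C)) - P(49, 7) = 4 - √(-8 + 7 + 2*49) = 4 - √(-8 + 7 + 98) = 4 - √97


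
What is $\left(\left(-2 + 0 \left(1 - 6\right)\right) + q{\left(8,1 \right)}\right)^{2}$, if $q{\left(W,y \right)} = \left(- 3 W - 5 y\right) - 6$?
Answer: $1369$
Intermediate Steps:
$q{\left(W,y \right)} = -6 - 5 y - 3 W$ ($q{\left(W,y \right)} = \left(- 5 y - 3 W\right) - 6 = -6 - 5 y - 3 W$)
$\left(\left(-2 + 0 \left(1 - 6\right)\right) + q{\left(8,1 \right)}\right)^{2} = \left(\left(-2 + 0 \left(1 - 6\right)\right) - 35\right)^{2} = \left(\left(-2 + 0 \left(-5\right)\right) - 35\right)^{2} = \left(\left(-2 + 0\right) - 35\right)^{2} = \left(-2 - 35\right)^{2} = \left(-37\right)^{2} = 1369$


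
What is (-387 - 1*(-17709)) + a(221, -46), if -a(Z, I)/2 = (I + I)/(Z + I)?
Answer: 3031534/175 ≈ 17323.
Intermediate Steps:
a(Z, I) = -4*I/(I + Z) (a(Z, I) = -2*(I + I)/(Z + I) = -2*2*I/(I + Z) = -4*I/(I + Z))
(-387 - 1*(-17709)) + a(221, -46) = (-387 - 1*(-17709)) - 4*(-46)/(-46 + 221) = (-387 + 17709) - 4*(-46)/175 = 17322 - 4*(-46)*1/175 = 17322 + 184/175 = 3031534/175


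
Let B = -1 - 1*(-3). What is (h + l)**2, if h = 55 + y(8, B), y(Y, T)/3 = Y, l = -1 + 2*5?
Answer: 7744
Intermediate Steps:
l = 9 (l = -1 + 10 = 9)
B = 2 (B = -1 + 3 = 2)
y(Y, T) = 3*Y
h = 79 (h = 55 + 3*8 = 55 + 24 = 79)
(h + l)**2 = (79 + 9)**2 = 88**2 = 7744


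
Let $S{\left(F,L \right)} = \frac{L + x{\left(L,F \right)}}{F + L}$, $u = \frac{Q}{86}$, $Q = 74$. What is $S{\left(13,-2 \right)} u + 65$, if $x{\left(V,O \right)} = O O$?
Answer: $\frac{36924}{473} \approx 78.063$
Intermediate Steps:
$x{\left(V,O \right)} = O^{2}$
$u = \frac{37}{43}$ ($u = \frac{74}{86} = 74 \cdot \frac{1}{86} = \frac{37}{43} \approx 0.86047$)
$S{\left(F,L \right)} = \frac{L + F^{2}}{F + L}$
$S{\left(13,-2 \right)} u + 65 = \frac{-2 + 13^{2}}{13 - 2} \cdot \frac{37}{43} + 65 = \frac{-2 + 169}{11} \cdot \frac{37}{43} + 65 = \frac{1}{11} \cdot 167 \cdot \frac{37}{43} + 65 = \frac{167}{11} \cdot \frac{37}{43} + 65 = \frac{6179}{473} + 65 = \frac{36924}{473}$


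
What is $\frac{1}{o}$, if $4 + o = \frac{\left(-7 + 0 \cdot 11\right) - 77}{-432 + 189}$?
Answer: $- \frac{81}{296} \approx -0.27365$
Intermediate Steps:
$o = - \frac{296}{81}$ ($o = -4 + \frac{\left(-7 + 0 \cdot 11\right) - 77}{-432 + 189} = -4 + \frac{\left(-7 + 0\right) - 77}{-243} = -4 + \left(-7 - 77\right) \left(- \frac{1}{243}\right) = -4 - - \frac{28}{81} = -4 + \frac{28}{81} = - \frac{296}{81} \approx -3.6543$)
$\frac{1}{o} = \frac{1}{- \frac{296}{81}} = - \frac{81}{296}$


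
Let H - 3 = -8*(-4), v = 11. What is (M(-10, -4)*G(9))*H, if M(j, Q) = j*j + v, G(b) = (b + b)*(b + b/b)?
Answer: 699300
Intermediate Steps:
G(b) = 2*b*(1 + b) (G(b) = (2*b)*(b + 1) = (2*b)*(1 + b) = 2*b*(1 + b))
H = 35 (H = 3 - 8*(-4) = 3 + 32 = 35)
M(j, Q) = 11 + j² (M(j, Q) = j*j + 11 = j² + 11 = 11 + j²)
(M(-10, -4)*G(9))*H = ((11 + (-10)²)*(2*9*(1 + 9)))*35 = ((11 + 100)*(2*9*10))*35 = (111*180)*35 = 19980*35 = 699300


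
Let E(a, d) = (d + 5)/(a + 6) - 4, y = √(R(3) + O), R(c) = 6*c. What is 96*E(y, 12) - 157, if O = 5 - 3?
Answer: 71 - 204*√5 ≈ -385.16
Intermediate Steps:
O = 2
y = 2*√5 (y = √(6*3 + 2) = √(18 + 2) = √20 = 2*√5 ≈ 4.4721)
E(a, d) = -4 + (5 + d)/(6 + a) (E(a, d) = (5 + d)/(6 + a) - 4 = -4 + (5 + d)/(6 + a))
96*E(y, 12) - 157 = 96*((-19 + 12 - 8*√5)/(6 + 2*√5)) - 157 = 96*((-7 - 8*√5)/(6 + 2*√5)) - 157 = 96*(-7 - 8*√5)/(6 + 2*√5) - 157 = -157 + 96*(-7 - 8*√5)/(6 + 2*√5)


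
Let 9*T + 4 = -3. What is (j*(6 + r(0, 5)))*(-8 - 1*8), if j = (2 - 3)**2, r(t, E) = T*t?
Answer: -96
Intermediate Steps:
T = -7/9 (T = -4/9 + (1/9)*(-3) = -4/9 - 1/3 = -7/9 ≈ -0.77778)
r(t, E) = -7*t/9
j = 1 (j = (-1)**2 = 1)
(j*(6 + r(0, 5)))*(-8 - 1*8) = (1*(6 - 7/9*0))*(-8 - 1*8) = (1*(6 + 0))*(-8 - 8) = (1*6)*(-16) = 6*(-16) = -96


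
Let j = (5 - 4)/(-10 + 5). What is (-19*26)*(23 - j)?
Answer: -57304/5 ≈ -11461.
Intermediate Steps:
j = -⅕ (j = 1/(-5) = 1*(-⅕) = -⅕ ≈ -0.20000)
(-19*26)*(23 - j) = (-19*26)*(23 - 1*(-⅕)) = -494*(23 + ⅕) = -494*116/5 = -57304/5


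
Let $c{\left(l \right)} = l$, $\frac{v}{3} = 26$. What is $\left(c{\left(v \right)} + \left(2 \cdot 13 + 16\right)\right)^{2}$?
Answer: $14400$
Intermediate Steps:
$v = 78$ ($v = 3 \cdot 26 = 78$)
$\left(c{\left(v \right)} + \left(2 \cdot 13 + 16\right)\right)^{2} = \left(78 + \left(2 \cdot 13 + 16\right)\right)^{2} = \left(78 + \left(26 + 16\right)\right)^{2} = \left(78 + 42\right)^{2} = 120^{2} = 14400$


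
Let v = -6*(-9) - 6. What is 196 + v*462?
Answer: 22372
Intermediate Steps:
v = 48 (v = 54 - 6 = 48)
196 + v*462 = 196 + 48*462 = 196 + 22176 = 22372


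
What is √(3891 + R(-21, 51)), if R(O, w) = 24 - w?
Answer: 2*√966 ≈ 62.161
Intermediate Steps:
√(3891 + R(-21, 51)) = √(3891 + (24 - 1*51)) = √(3891 + (24 - 51)) = √(3891 - 27) = √3864 = 2*√966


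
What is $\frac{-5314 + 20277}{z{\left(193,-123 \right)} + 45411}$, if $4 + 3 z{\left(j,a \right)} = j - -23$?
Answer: $\frac{44889}{136445} \approx 0.32899$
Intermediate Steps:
$z{\left(j,a \right)} = \frac{19}{3} + \frac{j}{3}$ ($z{\left(j,a \right)} = - \frac{4}{3} + \frac{j - -23}{3} = - \frac{4}{3} + \frac{j + 23}{3} = - \frac{4}{3} + \frac{23 + j}{3} = - \frac{4}{3} + \left(\frac{23}{3} + \frac{j}{3}\right) = \frac{19}{3} + \frac{j}{3}$)
$\frac{-5314 + 20277}{z{\left(193,-123 \right)} + 45411} = \frac{-5314 + 20277}{\left(\frac{19}{3} + \frac{1}{3} \cdot 193\right) + 45411} = \frac{14963}{\left(\frac{19}{3} + \frac{193}{3}\right) + 45411} = \frac{14963}{\frac{212}{3} + 45411} = \frac{14963}{\frac{136445}{3}} = 14963 \cdot \frac{3}{136445} = \frac{44889}{136445}$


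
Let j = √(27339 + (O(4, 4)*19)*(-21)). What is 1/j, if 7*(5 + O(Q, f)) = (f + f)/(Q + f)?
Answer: √3253/9759 ≈ 0.0058444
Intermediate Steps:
O(Q, f) = -5 + 2*f/(7*(Q + f)) (O(Q, f) = -5 + ((f + f)/(Q + f))/7 = -5 + ((2*f)/(Q + f))/7 = -5 + (2*f/(Q + f))/7 = -5 + 2*f/(7*(Q + f)))
j = 3*√3253 (j = √(27339 + (((-5*4 - 33/7*4)/(4 + 4))*19)*(-21)) = √(27339 + (((-20 - 132/7)/8)*19)*(-21)) = √(27339 + (((⅛)*(-272/7))*19)*(-21)) = √(27339 - 34/7*19*(-21)) = √(27339 - 646/7*(-21)) = √(27339 + 1938) = √29277 = 3*√3253 ≈ 171.11)
1/j = 1/(3*√3253) = √3253/9759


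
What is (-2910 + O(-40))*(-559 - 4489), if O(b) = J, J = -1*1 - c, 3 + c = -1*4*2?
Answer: 14639200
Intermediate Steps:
c = -11 (c = -3 - 1*4*2 = -3 - 4*2 = -3 - 8 = -11)
J = 10 (J = -1*1 - 1*(-11) = -1 + 11 = 10)
O(b) = 10
(-2910 + O(-40))*(-559 - 4489) = (-2910 + 10)*(-559 - 4489) = -2900*(-5048) = 14639200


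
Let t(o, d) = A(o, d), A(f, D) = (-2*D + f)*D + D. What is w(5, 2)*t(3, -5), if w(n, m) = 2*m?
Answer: -280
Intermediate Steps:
A(f, D) = D + D*(f - 2*D) (A(f, D) = (f - 2*D)*D + D = D*(f - 2*D) + D = D + D*(f - 2*D))
t(o, d) = d*(1 + o - 2*d)
w(5, 2)*t(3, -5) = (2*2)*(-5*(1 + 3 - 2*(-5))) = 4*(-5*(1 + 3 + 10)) = 4*(-5*14) = 4*(-70) = -280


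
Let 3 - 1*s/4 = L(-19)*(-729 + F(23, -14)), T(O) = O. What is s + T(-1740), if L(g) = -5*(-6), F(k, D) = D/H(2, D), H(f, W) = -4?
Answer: 85332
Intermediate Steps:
F(k, D) = -D/4 (F(k, D) = D/(-4) = D*(-¼) = -D/4)
L(g) = 30
s = 87072 (s = 12 - 120*(-729 - ¼*(-14)) = 12 - 120*(-729 + 7/2) = 12 - 120*(-1451)/2 = 12 - 4*(-21765) = 12 + 87060 = 87072)
s + T(-1740) = 87072 - 1740 = 85332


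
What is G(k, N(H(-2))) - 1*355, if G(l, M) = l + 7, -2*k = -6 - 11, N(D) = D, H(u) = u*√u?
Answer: -679/2 ≈ -339.50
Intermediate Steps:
H(u) = u^(3/2)
k = 17/2 (k = -(-6 - 11)/2 = -½*(-17) = 17/2 ≈ 8.5000)
G(l, M) = 7 + l
G(k, N(H(-2))) - 1*355 = (7 + 17/2) - 1*355 = 31/2 - 355 = -679/2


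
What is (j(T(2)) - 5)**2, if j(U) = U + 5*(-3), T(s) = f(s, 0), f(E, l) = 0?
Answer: 400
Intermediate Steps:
T(s) = 0
j(U) = -15 + U (j(U) = U - 15 = -15 + U)
(j(T(2)) - 5)**2 = ((-15 + 0) - 5)**2 = (-15 - 5)**2 = (-20)**2 = 400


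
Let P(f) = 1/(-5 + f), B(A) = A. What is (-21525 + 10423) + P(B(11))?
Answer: -66611/6 ≈ -11102.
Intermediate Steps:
(-21525 + 10423) + P(B(11)) = (-21525 + 10423) + 1/(-5 + 11) = -11102 + 1/6 = -11102 + ⅙ = -66611/6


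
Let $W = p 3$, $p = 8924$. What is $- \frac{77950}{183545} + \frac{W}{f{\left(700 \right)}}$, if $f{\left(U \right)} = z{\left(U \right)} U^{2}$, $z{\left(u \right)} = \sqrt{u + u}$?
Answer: $- \frac{15590}{36709} + \frac{6693 \sqrt{14}}{17150000} \approx -0.42323$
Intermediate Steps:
$z{\left(u \right)} = \sqrt{2} \sqrt{u}$ ($z{\left(u \right)} = \sqrt{2 u} = \sqrt{2} \sqrt{u}$)
$f{\left(U \right)} = \sqrt{2} U^{\frac{5}{2}}$ ($f{\left(U \right)} = \sqrt{2} \sqrt{U} U^{2} = \sqrt{2} U^{\frac{5}{2}}$)
$W = 26772$ ($W = 8924 \cdot 3 = 26772$)
$- \frac{77950}{183545} + \frac{W}{f{\left(700 \right)}} = - \frac{77950}{183545} + \frac{26772}{\sqrt{2} \cdot 700^{\frac{5}{2}}} = \left(-77950\right) \frac{1}{183545} + \frac{26772}{\sqrt{2} \cdot 4900000 \sqrt{7}} = - \frac{15590}{36709} + \frac{26772}{4900000 \sqrt{14}} = - \frac{15590}{36709} + 26772 \frac{\sqrt{14}}{68600000} = - \frac{15590}{36709} + \frac{6693 \sqrt{14}}{17150000}$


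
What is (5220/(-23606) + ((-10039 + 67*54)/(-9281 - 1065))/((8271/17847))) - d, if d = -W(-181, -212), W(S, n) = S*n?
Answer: 148494197728937/3869745418 ≈ 38373.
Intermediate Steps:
d = -38372 (d = -(-181)*(-212) = -1*38372 = -38372)
(5220/(-23606) + ((-10039 + 67*54)/(-9281 - 1065))/((8271/17847))) - d = (5220/(-23606) + ((-10039 + 67*54)/(-9281 - 1065))/((8271/17847))) - 1*(-38372) = (5220*(-1/23606) + ((-10039 + 3618)/(-10346))/((8271*(1/17847)))) + 38372 = (-90/407 + (-6421*(-1/10346))/(919/1983)) + 38372 = (-90/407 + (6421/10346)*(1983/919)) + 38372 = (-90/407 + 12732843/9507974) + 38372 = 4326549441/3869745418 + 38372 = 148494197728937/3869745418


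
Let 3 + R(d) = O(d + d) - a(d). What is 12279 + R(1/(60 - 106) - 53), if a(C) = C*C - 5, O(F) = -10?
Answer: 20016715/2116 ≈ 9459.7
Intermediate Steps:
a(C) = -5 + C² (a(C) = C² - 5 = -5 + C²)
R(d) = -8 - d² (R(d) = -3 + (-10 - (-5 + d²)) = -3 + (-10 + (5 - d²)) = -3 + (-5 - d²) = -8 - d²)
12279 + R(1/(60 - 106) - 53) = 12279 + (-8 - (1/(60 - 106) - 53)²) = 12279 + (-8 - (1/(-46) - 53)²) = 12279 + (-8 - (-1/46 - 53)²) = 12279 + (-8 - (-2439/46)²) = 12279 + (-8 - 1*5948721/2116) = 12279 + (-8 - 5948721/2116) = 12279 - 5965649/2116 = 20016715/2116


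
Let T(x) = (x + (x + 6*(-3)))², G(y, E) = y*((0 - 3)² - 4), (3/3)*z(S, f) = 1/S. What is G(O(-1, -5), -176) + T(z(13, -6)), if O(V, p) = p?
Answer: 49599/169 ≈ 293.49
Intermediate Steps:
z(S, f) = 1/S
G(y, E) = 5*y (G(y, E) = y*((-3)² - 4) = y*(9 - 4) = y*5 = 5*y)
T(x) = (-18 + 2*x)² (T(x) = (x + (x - 18))² = (x + (-18 + x))² = (-18 + 2*x)²)
G(O(-1, -5), -176) + T(z(13, -6)) = 5*(-5) + 4*(-9 + 1/13)² = -25 + 4*(-9 + 1/13)² = -25 + 4*(-116/13)² = -25 + 4*(13456/169) = -25 + 53824/169 = 49599/169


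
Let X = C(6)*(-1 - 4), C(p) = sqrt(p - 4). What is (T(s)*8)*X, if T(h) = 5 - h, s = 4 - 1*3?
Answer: -160*sqrt(2) ≈ -226.27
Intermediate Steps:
C(p) = sqrt(-4 + p)
s = 1 (s = 4 - 3 = 1)
X = -5*sqrt(2) (X = sqrt(-4 + 6)*(-1 - 4) = sqrt(2)*(-5) = -5*sqrt(2) ≈ -7.0711)
(T(s)*8)*X = ((5 - 1*1)*8)*(-5*sqrt(2)) = ((5 - 1)*8)*(-5*sqrt(2)) = (4*8)*(-5*sqrt(2)) = 32*(-5*sqrt(2)) = -160*sqrt(2)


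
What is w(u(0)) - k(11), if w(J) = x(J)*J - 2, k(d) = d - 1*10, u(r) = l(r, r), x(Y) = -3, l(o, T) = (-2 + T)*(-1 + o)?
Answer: -9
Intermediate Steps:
l(o, T) = (-1 + o)*(-2 + T)
u(r) = 2 + r**2 - 3*r (u(r) = 2 - r - 2*r + r*r = 2 - r - 2*r + r**2 = 2 + r**2 - 3*r)
k(d) = -10 + d (k(d) = d - 10 = -10 + d)
w(J) = -2 - 3*J (w(J) = -3*J - 2 = -2 - 3*J)
w(u(0)) - k(11) = (-2 - 3*(2 + 0**2 - 3*0)) - (-10 + 11) = (-2 - 3*(2 + 0 + 0)) - 1*1 = (-2 - 3*2) - 1 = (-2 - 6) - 1 = -8 - 1 = -9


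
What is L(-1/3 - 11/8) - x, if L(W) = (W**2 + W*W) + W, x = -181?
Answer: 53317/288 ≈ 185.13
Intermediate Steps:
L(W) = W + 2*W**2 (L(W) = (W**2 + W**2) + W = 2*W**2 + W = W + 2*W**2)
L(-1/3 - 11/8) - x = (-1/3 - 11/8)*(1 + 2*(-1/3 - 11/8)) - 1*(-181) = (-1*1/3 - 11*1/8)*(1 + 2*(-1*1/3 - 11*1/8)) + 181 = (-1/3 - 11/8)*(1 + 2*(-1/3 - 11/8)) + 181 = -41*(1 + 2*(-41/24))/24 + 181 = -41*(1 - 41/12)/24 + 181 = -41/24*(-29/12) + 181 = 1189/288 + 181 = 53317/288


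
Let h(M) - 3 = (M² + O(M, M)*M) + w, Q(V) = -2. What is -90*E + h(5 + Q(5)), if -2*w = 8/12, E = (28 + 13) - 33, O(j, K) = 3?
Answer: -2098/3 ≈ -699.33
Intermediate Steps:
E = 8 (E = 41 - 33 = 8)
w = -⅓ (w = -4/12 = -½*⅔ = -⅓ ≈ -0.33333)
h(M) = 8/3 + M² + 3*M (h(M) = 3 + ((M² + 3*M) - ⅓) = 3 + (-⅓ + M² + 3*M) = 8/3 + M² + 3*M)
-90*E + h(5 + Q(5)) = -90*8 + (8/3 + (5 - 2)² + 3*(5 - 2)) = -720 + (8/3 + 3² + 3*3) = -720 + (8/3 + 9 + 9) = -720 + 62/3 = -2098/3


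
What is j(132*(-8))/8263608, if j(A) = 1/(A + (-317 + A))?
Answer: -1/20072303832 ≈ -4.9820e-11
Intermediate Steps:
j(A) = 1/(-317 + 2*A)
j(132*(-8))/8263608 = 1/((-317 + 2*(132*(-8)))*8263608) = (1/8263608)/(-317 + 2*(-1056)) = (1/8263608)/(-317 - 2112) = (1/8263608)/(-2429) = -1/2429*1/8263608 = -1/20072303832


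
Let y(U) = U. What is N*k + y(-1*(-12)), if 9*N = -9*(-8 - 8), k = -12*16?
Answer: -3060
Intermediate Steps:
k = -192
N = 16 (N = (-9*(-8 - 8))/9 = (-9*(-16))/9 = (1/9)*144 = 16)
N*k + y(-1*(-12)) = 16*(-192) - 1*(-12) = -3072 + 12 = -3060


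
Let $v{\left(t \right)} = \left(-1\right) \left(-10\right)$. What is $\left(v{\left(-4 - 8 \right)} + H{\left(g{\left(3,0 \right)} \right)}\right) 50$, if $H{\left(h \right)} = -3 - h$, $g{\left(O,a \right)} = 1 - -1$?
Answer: $250$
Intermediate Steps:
$g{\left(O,a \right)} = 2$ ($g{\left(O,a \right)} = 1 + 1 = 2$)
$v{\left(t \right)} = 10$
$\left(v{\left(-4 - 8 \right)} + H{\left(g{\left(3,0 \right)} \right)}\right) 50 = \left(10 - 5\right) 50 = 5 \cdot 50 = 250$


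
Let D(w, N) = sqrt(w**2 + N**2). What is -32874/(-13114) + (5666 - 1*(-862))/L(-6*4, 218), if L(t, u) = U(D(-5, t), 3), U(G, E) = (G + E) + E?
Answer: -247537671/3704705 + 6528*sqrt(601)/565 ≈ 216.43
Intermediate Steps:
D(w, N) = sqrt(N**2 + w**2)
U(G, E) = G + 2*E (U(G, E) = (E + G) + E = G + 2*E)
L(t, u) = 6 + sqrt(25 + t**2) (L(t, u) = sqrt(t**2 + (-5)**2) + 2*3 = sqrt(t**2 + 25) + 6 = sqrt(25 + t**2) + 6 = 6 + sqrt(25 + t**2))
-32874/(-13114) + (5666 - 1*(-862))/L(-6*4, 218) = -32874/(-13114) + (5666 - 1*(-862))/(6 + sqrt(25 + (-6*4)**2)) = -32874*(-1/13114) + (5666 + 862)/(6 + sqrt(25 + (-24)**2)) = 16437/6557 + 6528/(6 + sqrt(25 + 576)) = 16437/6557 + 6528/(6 + sqrt(601))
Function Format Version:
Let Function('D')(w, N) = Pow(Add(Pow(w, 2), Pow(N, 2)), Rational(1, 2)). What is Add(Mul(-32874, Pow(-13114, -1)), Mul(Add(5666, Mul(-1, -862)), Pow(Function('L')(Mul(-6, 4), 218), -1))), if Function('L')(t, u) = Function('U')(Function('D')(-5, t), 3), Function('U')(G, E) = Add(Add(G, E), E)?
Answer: Add(Rational(-247537671, 3704705), Mul(Rational(6528, 565), Pow(601, Rational(1, 2)))) ≈ 216.43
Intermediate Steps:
Function('D')(w, N) = Pow(Add(Pow(N, 2), Pow(w, 2)), Rational(1, 2))
Function('U')(G, E) = Add(G, Mul(2, E)) (Function('U')(G, E) = Add(Add(E, G), E) = Add(G, Mul(2, E)))
Function('L')(t, u) = Add(6, Pow(Add(25, Pow(t, 2)), Rational(1, 2))) (Function('L')(t, u) = Add(Pow(Add(Pow(t, 2), Pow(-5, 2)), Rational(1, 2)), Mul(2, 3)) = Add(Pow(Add(Pow(t, 2), 25), Rational(1, 2)), 6) = Add(Pow(Add(25, Pow(t, 2)), Rational(1, 2)), 6) = Add(6, Pow(Add(25, Pow(t, 2)), Rational(1, 2))))
Add(Mul(-32874, Pow(-13114, -1)), Mul(Add(5666, Mul(-1, -862)), Pow(Function('L')(Mul(-6, 4), 218), -1))) = Add(Mul(-32874, Pow(-13114, -1)), Mul(Add(5666, Mul(-1, -862)), Pow(Add(6, Pow(Add(25, Pow(Mul(-6, 4), 2)), Rational(1, 2))), -1))) = Add(Mul(-32874, Rational(-1, 13114)), Mul(Add(5666, 862), Pow(Add(6, Pow(Add(25, Pow(-24, 2)), Rational(1, 2))), -1))) = Add(Rational(16437, 6557), Mul(6528, Pow(Add(6, Pow(Add(25, 576), Rational(1, 2))), -1))) = Add(Rational(16437, 6557), Mul(6528, Pow(Add(6, Pow(601, Rational(1, 2))), -1)))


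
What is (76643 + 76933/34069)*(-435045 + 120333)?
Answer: -26509179549600/1099 ≈ -2.4121e+10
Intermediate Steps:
(76643 + 76933/34069)*(-435045 + 120333) = (76643 + 76933*(1/34069))*(-314712) = (76643 + 76933/34069)*(-314712) = (2611227300/34069)*(-314712) = -26509179549600/1099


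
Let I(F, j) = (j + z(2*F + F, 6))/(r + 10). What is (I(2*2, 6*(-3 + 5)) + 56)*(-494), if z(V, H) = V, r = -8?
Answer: -33592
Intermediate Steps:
I(F, j) = j/2 + 3*F/2 (I(F, j) = (j + (2*F + F))/(-8 + 10) = (j + 3*F)/2 = (j + 3*F)*(1/2) = j/2 + 3*F/2)
(I(2*2, 6*(-3 + 5)) + 56)*(-494) = (((6*(-3 + 5))/2 + 3*(2*2)/2) + 56)*(-494) = (((6*2)/2 + (3/2)*4) + 56)*(-494) = (((1/2)*12 + 6) + 56)*(-494) = ((6 + 6) + 56)*(-494) = (12 + 56)*(-494) = 68*(-494) = -33592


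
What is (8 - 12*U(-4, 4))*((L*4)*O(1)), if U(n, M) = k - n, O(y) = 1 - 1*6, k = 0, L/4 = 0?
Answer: 0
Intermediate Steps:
L = 0 (L = 4*0 = 0)
O(y) = -5 (O(y) = 1 - 6 = -5)
U(n, M) = -n (U(n, M) = 0 - n = -n)
(8 - 12*U(-4, 4))*((L*4)*O(1)) = (8 - (-12)*(-4))*((0*4)*(-5)) = (8 - 12*4)*(0*(-5)) = (8 - 48)*0 = -40*0 = 0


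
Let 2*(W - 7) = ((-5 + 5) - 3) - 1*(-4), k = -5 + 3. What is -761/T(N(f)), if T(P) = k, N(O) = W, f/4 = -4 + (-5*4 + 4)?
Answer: 761/2 ≈ 380.50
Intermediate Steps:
k = -2
f = -80 (f = 4*(-4 + (-5*4 + 4)) = 4*(-4 + (-20 + 4)) = 4*(-4 - 16) = 4*(-20) = -80)
W = 15/2 (W = 7 + (((-5 + 5) - 3) - 1*(-4))/2 = 7 + ((0 - 3) + 4)/2 = 7 + (-3 + 4)/2 = 7 + (½)*1 = 7 + ½ = 15/2 ≈ 7.5000)
N(O) = 15/2
T(P) = -2
-761/T(N(f)) = -761/(-2) = -761*(-½) = 761/2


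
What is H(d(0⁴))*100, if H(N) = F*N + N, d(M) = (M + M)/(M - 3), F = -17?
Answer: 0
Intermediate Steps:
d(M) = 2*M/(-3 + M) (d(M) = (2*M)/(-3 + M) = 2*M/(-3 + M))
H(N) = -16*N (H(N) = -17*N + N = -16*N)
H(d(0⁴))*100 = -32*0⁴/(-3 + 0⁴)*100 = -32*0/(-3 + 0)*100 = -32*0/(-3)*100 = -32*0*(-1)/3*100 = -16*0*100 = 0*100 = 0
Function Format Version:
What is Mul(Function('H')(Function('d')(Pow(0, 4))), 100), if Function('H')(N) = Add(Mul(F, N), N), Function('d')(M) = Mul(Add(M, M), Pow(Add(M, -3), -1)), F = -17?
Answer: 0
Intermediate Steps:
Function('d')(M) = Mul(2, M, Pow(Add(-3, M), -1)) (Function('d')(M) = Mul(Mul(2, M), Pow(Add(-3, M), -1)) = Mul(2, M, Pow(Add(-3, M), -1)))
Function('H')(N) = Mul(-16, N) (Function('H')(N) = Add(Mul(-17, N), N) = Mul(-16, N))
Mul(Function('H')(Function('d')(Pow(0, 4))), 100) = Mul(Mul(-16, Mul(2, Pow(0, 4), Pow(Add(-3, Pow(0, 4)), -1))), 100) = Mul(Mul(-16, Mul(2, 0, Pow(Add(-3, 0), -1))), 100) = Mul(Mul(-16, Mul(2, 0, Pow(-3, -1))), 100) = Mul(Mul(-16, Mul(2, 0, Rational(-1, 3))), 100) = Mul(Mul(-16, 0), 100) = Mul(0, 100) = 0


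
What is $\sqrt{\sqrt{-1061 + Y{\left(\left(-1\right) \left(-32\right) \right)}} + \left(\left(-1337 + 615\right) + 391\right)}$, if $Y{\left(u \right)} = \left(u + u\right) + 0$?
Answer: $\sqrt{-331 + i \sqrt{997}} \approx 0.86679 + 18.214 i$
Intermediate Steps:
$Y{\left(u \right)} = 2 u$ ($Y{\left(u \right)} = 2 u + 0 = 2 u$)
$\sqrt{\sqrt{-1061 + Y{\left(\left(-1\right) \left(-32\right) \right)}} + \left(\left(-1337 + 615\right) + 391\right)} = \sqrt{\sqrt{-1061 + 2 \left(\left(-1\right) \left(-32\right)\right)} + \left(\left(-1337 + 615\right) + 391\right)} = \sqrt{\sqrt{-1061 + 2 \cdot 32} + \left(-722 + 391\right)} = \sqrt{\sqrt{-1061 + 64} - 331} = \sqrt{\sqrt{-997} - 331} = \sqrt{i \sqrt{997} - 331} = \sqrt{-331 + i \sqrt{997}}$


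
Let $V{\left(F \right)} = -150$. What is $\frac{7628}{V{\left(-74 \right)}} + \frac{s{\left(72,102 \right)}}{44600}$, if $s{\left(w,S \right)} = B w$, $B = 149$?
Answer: $- \frac{846499}{16725} \approx -50.613$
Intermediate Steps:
$s{\left(w,S \right)} = 149 w$
$\frac{7628}{V{\left(-74 \right)}} + \frac{s{\left(72,102 \right)}}{44600} = \frac{7628}{-150} + \frac{149 \cdot 72}{44600} = 7628 \left(- \frac{1}{150}\right) + 10728 \cdot \frac{1}{44600} = - \frac{3814}{75} + \frac{1341}{5575} = - \frac{846499}{16725}$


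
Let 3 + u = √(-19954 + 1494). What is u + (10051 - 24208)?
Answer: -14160 + 2*I*√4615 ≈ -14160.0 + 135.87*I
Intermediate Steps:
u = -3 + 2*I*√4615 (u = -3 + √(-19954 + 1494) = -3 + √(-18460) = -3 + 2*I*√4615 ≈ -3.0 + 135.87*I)
u + (10051 - 24208) = (-3 + 2*I*√4615) + (10051 - 24208) = (-3 + 2*I*√4615) - 14157 = -14160 + 2*I*√4615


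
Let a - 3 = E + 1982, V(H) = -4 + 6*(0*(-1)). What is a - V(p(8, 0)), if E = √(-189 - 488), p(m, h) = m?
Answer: 1989 + I*√677 ≈ 1989.0 + 26.019*I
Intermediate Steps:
E = I*√677 (E = √(-677) = I*√677 ≈ 26.019*I)
V(H) = -4 (V(H) = -4 + 6*0 = -4 + 0 = -4)
a = 1985 + I*√677 (a = 3 + (I*√677 + 1982) = 3 + (1982 + I*√677) = 1985 + I*√677 ≈ 1985.0 + 26.019*I)
a - V(p(8, 0)) = (1985 + I*√677) - 1*(-4) = (1985 + I*√677) + 4 = 1989 + I*√677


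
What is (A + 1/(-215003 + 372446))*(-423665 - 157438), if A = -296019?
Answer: 9027651936998616/52481 ≈ 1.7202e+11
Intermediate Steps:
(A + 1/(-215003 + 372446))*(-423665 - 157438) = (-296019 + 1/(-215003 + 372446))*(-423665 - 157438) = (-296019 + 1/157443)*(-581103) = -46606119416/157443*(-581103) = 9027651936998616/52481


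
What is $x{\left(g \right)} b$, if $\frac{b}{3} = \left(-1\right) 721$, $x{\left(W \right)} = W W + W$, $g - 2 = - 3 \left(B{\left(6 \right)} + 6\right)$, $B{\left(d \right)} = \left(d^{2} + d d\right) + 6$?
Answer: $-134646750$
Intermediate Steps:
$B{\left(d \right)} = 6 + 2 d^{2}$ ($B{\left(d \right)} = \left(d^{2} + d^{2}\right) + 6 = 2 d^{2} + 6 = 6 + 2 d^{2}$)
$g = -250$ ($g = 2 - 3 \left(\left(6 + 2 \cdot 6^{2}\right) + 6\right) = 2 - 3 \left(\left(6 + 2 \cdot 36\right) + 6\right) = 2 - 3 \left(\left(6 + 72\right) + 6\right) = 2 - 3 \left(78 + 6\right) = 2 - 252 = -250$)
$x{\left(W \right)} = W + W^{2}$ ($x{\left(W \right)} = W^{2} + W = W + W^{2}$)
$b = -2163$ ($b = 3 \left(\left(-1\right) 721\right) = 3 \left(-721\right) = -2163$)
$x{\left(g \right)} b = - 250 \left(1 - 250\right) \left(-2163\right) = \left(-250\right) \left(-249\right) \left(-2163\right) = 62250 \left(-2163\right) = -134646750$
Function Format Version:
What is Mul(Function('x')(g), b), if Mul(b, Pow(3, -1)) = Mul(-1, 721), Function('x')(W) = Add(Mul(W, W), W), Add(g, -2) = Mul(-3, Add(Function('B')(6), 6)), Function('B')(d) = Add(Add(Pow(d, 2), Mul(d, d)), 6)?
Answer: -134646750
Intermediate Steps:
Function('B')(d) = Add(6, Mul(2, Pow(d, 2))) (Function('B')(d) = Add(Add(Pow(d, 2), Pow(d, 2)), 6) = Add(Mul(2, Pow(d, 2)), 6) = Add(6, Mul(2, Pow(d, 2))))
g = -250 (g = Add(2, Mul(-3, Add(Add(6, Mul(2, Pow(6, 2))), 6))) = Add(2, Mul(-3, Add(Add(6, Mul(2, 36)), 6))) = Add(2, Mul(-3, Add(Add(6, 72), 6))) = Add(2, Mul(-3, Add(78, 6))) = Add(2, Mul(-3, 84)) = Add(2, -252) = -250)
Function('x')(W) = Add(W, Pow(W, 2)) (Function('x')(W) = Add(Pow(W, 2), W) = Add(W, Pow(W, 2)))
b = -2163 (b = Mul(3, Mul(-1, 721)) = Mul(3, -721) = -2163)
Mul(Function('x')(g), b) = Mul(Mul(-250, Add(1, -250)), -2163) = Mul(Mul(-250, -249), -2163) = Mul(62250, -2163) = -134646750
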